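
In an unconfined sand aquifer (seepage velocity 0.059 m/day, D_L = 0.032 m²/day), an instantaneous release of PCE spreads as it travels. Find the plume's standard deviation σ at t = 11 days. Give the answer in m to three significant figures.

0.839 m

Dispersive spreading gives a Gaussian with σ² = 2Dt; advection only shifts the center.
σ = √(2 × 0.032 × 11) = 0.839 m.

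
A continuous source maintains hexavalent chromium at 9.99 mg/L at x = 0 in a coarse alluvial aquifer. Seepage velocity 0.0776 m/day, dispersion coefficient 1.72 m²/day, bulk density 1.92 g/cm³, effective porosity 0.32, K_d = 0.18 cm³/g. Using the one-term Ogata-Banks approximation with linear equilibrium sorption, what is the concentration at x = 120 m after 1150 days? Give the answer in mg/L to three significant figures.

0.385 mg/L

Retardation factor R = 1 + ρ_b·K_d/n = 1 + 1.92 × 0.18/0.32 = 2.080.
Sorption retards both mechanisms: v_R = v/R = 0.03731 m/day, D_R = D/R = 0.8269 m²/day.
v_R·t = 0.03731 × 1150 = 42.9065 m; 2√(D_R t) = 61.67 m; argument = (120 − 42.9065)/61.67 = 1.250.
C = C₀ × ½·erfc(1.250) = 9.99 × 0.03855 = 0.385 mg/L.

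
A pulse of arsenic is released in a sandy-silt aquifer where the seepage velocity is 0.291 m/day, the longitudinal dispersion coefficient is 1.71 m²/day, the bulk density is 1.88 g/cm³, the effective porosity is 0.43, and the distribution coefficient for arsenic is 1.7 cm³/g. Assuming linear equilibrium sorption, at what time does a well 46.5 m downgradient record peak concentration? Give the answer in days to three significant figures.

1190 days

Retardation factor R = 1 + ρ_b·K_d/n = 1 + 1.88 × 1.7/0.43 = 8.433.
Sorption retards both mechanisms: v_R = v/R = 0.03451 m/day, D_R = D/R = 0.2028 m²/day.
Peak time from v_R²t² + 2D_R t − x² = 0: t = (√(D_R² + v_R²x²) − D_R)/v_R².
√(D_R² + v_R²x²) = √(0.2028² + 0.03451² × 46.5²) = 1.617; v_R² = 0.001191.
t = (1.617 − 0.2028)/0.001191 = 1190 days.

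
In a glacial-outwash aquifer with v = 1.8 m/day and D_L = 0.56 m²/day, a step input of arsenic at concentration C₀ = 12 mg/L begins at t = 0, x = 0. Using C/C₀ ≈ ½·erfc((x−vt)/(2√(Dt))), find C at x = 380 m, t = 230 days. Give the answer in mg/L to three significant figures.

11.8 mg/L

For a continuous step input, C/C₀ ≈ ½·erfc((x−vt)/(2√(Dt))).
vt = 1.8 × 230 = 414 m and 2√(Dt) = 2√(0.56 × 230) = 22.70 m.
Argument (x−vt)/(2√(Dt)) = (380 − 414)/22.70 = -1.498; ½·erfc(-1.498) = 0.9829.
C = 12 × 0.9829 = 11.8 mg/L.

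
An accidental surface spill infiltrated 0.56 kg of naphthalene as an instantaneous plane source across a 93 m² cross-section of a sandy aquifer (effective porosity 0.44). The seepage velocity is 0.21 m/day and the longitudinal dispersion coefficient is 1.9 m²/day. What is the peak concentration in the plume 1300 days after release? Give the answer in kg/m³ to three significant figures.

The peak of an instantaneous 1D plume sits at x = vt; there the Gaussian factor is 1 and C_max = M/(n_e·A·√(4πDt)), where n_e·A is the pore area the mass is dissolved in.
√(4πDt) = √(4π × 1.9 × 1300) = 176.2 m, so C_max = 0.56/(0.44 × 93 × 176.2) = 7.77e-05 kg/m³.

7.77e-05 kg/m³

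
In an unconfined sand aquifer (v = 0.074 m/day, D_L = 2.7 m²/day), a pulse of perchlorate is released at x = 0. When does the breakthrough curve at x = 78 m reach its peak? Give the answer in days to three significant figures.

For the 1D instantaneous-source solution, setting ∂C/∂t = 0 at fixed x gives v²t² + 2Dt − x² = 0, so t = (√(D² + v²x²) − D)/v².
√(D² + v²x²) = √(2.7² + 0.074² × 78²) = 6.372; v² = 0.005476.
t = (6.372 − 2.7)/0.005476 = 671 days (vs. the pure-advection estimate x/v = 1050 d).

671 days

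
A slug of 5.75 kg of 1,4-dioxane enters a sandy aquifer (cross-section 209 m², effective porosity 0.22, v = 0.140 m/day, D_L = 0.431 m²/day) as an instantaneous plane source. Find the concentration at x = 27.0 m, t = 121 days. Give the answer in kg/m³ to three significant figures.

For an instantaneous plane source, C(x,t) = M/(n_e·A·√(4πDt)) · exp(−(x−vt)²/(4Dt)), with n_e·A the pore (flow) area.
Plume center vt = 0.140 × 121 = 16.94 m, so the well at 27.0 m is 10.06 m downgradient of the peak.
√(4πDt) = 25.60 m, giving peak height M/(n_e·A·√(4πDt)) = 5.75/(0.22 × 209 × 25.60) = 0.004885 kg/m³.
(x−vt)²/(4Dt) = (10.06)²/(4 × 0.431 × 121) = 0.4851; exp(−0.4851) = 0.6156.
C = 0.004885 × 0.6156 = 0.00301 kg/m³.

0.00301 kg/m³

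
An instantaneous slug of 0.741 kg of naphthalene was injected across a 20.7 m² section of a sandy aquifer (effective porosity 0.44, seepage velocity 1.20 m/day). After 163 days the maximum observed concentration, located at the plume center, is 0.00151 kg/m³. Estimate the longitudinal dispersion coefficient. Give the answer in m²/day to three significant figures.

1.42 m²/day

At the plume center C_max = M/(n_e·A·√(4πDt)), so D = M²/(4πt·(n_e·A·C_max)²).
n_e·A·C_max = 0.44 × 20.7 × 0.00151 = 0.01375 kg/m.
D = 0.741²/(4π × 163 × 0.01375²) = 1.42 m²/day.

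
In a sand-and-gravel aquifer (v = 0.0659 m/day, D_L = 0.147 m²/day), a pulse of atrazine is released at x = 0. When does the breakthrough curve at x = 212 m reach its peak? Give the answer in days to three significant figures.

3180 days

For the 1D instantaneous-source solution, setting ∂C/∂t = 0 at fixed x gives v²t² + 2Dt − x² = 0, so t = (√(D² + v²x²) − D)/v².
√(D² + v²x²) = √(0.147² + 0.0659² × 212²) = 13.97; v² = 0.00434281.
t = (13.97 − 0.147)/0.00434281 = 3180 days (vs. the pure-advection estimate x/v = 3220 d).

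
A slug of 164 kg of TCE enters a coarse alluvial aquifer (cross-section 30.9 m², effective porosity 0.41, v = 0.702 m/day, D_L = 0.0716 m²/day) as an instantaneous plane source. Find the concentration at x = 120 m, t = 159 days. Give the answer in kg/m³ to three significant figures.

0.231 kg/m³

For an instantaneous plane source, C(x,t) = M/(n_e·A·√(4πDt)) · exp(−(x−vt)²/(4Dt)), with n_e·A the pore (flow) area.
Plume center vt = 0.702 × 159 = 111.618 m, so the well at 120 m is 8.382 m downgradient of the peak.
√(4πDt) = 11.96 m, giving peak height M/(n_e·A·√(4πDt)) = 164/(0.41 × 30.9 × 11.96) = 1.082 kg/m³.
(x−vt)²/(4Dt) = (8.382)²/(4 × 0.0716 × 159) = 1.543; exp(−1.543) = 0.2137.
C = 1.082 × 0.2137 = 0.231 kg/m³.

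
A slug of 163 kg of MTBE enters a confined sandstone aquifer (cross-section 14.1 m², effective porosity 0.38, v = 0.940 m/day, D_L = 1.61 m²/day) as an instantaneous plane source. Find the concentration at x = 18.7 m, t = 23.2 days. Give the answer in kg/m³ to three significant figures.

For an instantaneous plane source, C(x,t) = M/(n_e·A·√(4πDt)) · exp(−(x−vt)²/(4Dt)), with n_e·A the pore (flow) area.
Plume center vt = 0.940 × 23.2 = 21.808 m, so the well at 18.7 m is 3.108 m upgradient of the peak.
√(4πDt) = 21.67 m, giving peak height M/(n_e·A·√(4πDt)) = 163/(0.38 × 14.1 × 21.67) = 1.404 kg/m³.
(x−vt)²/(4Dt) = (-3.108)²/(4 × 1.61 × 23.2) = 0.06465; exp(−0.06465) = 0.9374.
C = 1.404 × 0.9374 = 1.32 kg/m³.

1.32 kg/m³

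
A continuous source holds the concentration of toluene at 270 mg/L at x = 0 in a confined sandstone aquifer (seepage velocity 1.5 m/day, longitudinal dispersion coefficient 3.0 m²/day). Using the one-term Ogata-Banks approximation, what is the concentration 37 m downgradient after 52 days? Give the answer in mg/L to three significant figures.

267 mg/L

For a continuous step input, C/C₀ ≈ ½·erfc((x−vt)/(2√(Dt))).
vt = 1.5 × 52 = 78 m and 2√(Dt) = 2√(3.0 × 52) = 24.98 m.
Argument (x−vt)/(2√(Dt)) = (37 − 78)/24.98 = -1.641; ½·erfc(-1.641) = 0.9898.
C = 270 × 0.9898 = 267 mg/L.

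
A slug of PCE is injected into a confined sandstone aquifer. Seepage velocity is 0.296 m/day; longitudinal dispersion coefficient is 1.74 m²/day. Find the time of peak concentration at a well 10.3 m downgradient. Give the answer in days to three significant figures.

For the 1D instantaneous-source solution, setting ∂C/∂t = 0 at fixed x gives v²t² + 2Dt − x² = 0, so t = (√(D² + v²x²) − D)/v².
√(D² + v²x²) = √(1.74² + 0.296² × 10.3²) = 3.510; v² = 0.087616.
t = (3.510 − 1.74)/0.087616 = 20.2 days (vs. the pure-advection estimate x/v = 34.8 d).

20.2 days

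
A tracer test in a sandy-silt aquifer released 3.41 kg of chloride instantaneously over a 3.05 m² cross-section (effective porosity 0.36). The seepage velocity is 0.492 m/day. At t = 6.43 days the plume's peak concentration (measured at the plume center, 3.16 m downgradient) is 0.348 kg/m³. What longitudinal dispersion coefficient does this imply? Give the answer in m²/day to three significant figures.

0.986 m²/day

At the plume center C_max = M/(n_e·A·√(4πDt)), so D = M²/(4πt·(n_e·A·C_max)²).
n_e·A·C_max = 0.36 × 3.05 × 0.348 = 0.3821 kg/m.
D = 3.41²/(4π × 6.43 × 0.3821²) = 0.986 m²/day.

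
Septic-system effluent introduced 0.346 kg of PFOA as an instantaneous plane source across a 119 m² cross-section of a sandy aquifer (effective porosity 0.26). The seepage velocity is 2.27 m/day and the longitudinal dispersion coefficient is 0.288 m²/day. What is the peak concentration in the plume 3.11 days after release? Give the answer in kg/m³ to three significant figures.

0.00333 kg/m³

The peak of an instantaneous 1D plume sits at x = vt; there the Gaussian factor is 1 and C_max = M/(n_e·A·√(4πDt)), where n_e·A is the pore area the mass is dissolved in.
√(4πDt) = √(4π × 0.288 × 3.11) = 3.355 m, so C_max = 0.346/(0.26 × 119 × 3.355) = 0.00333 kg/m³.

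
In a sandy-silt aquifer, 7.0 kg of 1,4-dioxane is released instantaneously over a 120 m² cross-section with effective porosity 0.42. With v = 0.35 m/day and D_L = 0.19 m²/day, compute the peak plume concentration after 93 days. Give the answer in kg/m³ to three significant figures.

0.00932 kg/m³

The peak of an instantaneous 1D plume sits at x = vt; there the Gaussian factor is 1 and C_max = M/(n_e·A·√(4πDt)), where n_e·A is the pore area the mass is dissolved in.
√(4πDt) = √(4π × 0.19 × 93) = 14.90 m, so C_max = 7.0/(0.42 × 120 × 14.90) = 0.00932 kg/m³.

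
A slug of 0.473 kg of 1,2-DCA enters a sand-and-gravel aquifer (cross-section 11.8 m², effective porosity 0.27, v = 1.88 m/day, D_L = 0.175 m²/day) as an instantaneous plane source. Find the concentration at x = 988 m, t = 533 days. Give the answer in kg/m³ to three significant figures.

0.00256 kg/m³

For an instantaneous plane source, C(x,t) = M/(n_e·A·√(4πDt)) · exp(−(x−vt)²/(4Dt)), with n_e·A the pore (flow) area.
Plume center vt = 1.88 × 533 = 1002.04 m, so the well at 988 m is 14.04 m upgradient of the peak.
√(4πDt) = 34.24 m, giving peak height M/(n_e·A·√(4πDt)) = 0.473/(0.27 × 11.8 × 34.24) = 0.004336 kg/m³.
(x−vt)²/(4Dt) = (-14.04)²/(4 × 0.175 × 533) = 0.5283; exp(−0.5283) = 0.5896.
C = 0.004336 × 0.5896 = 0.00256 kg/m³.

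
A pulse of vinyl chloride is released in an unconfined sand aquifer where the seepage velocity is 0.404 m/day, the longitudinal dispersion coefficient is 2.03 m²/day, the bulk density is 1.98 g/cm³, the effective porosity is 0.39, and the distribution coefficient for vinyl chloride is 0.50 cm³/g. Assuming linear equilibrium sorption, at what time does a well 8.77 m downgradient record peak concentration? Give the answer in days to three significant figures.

Retardation factor R = 1 + ρ_b·K_d/n = 1 + 1.98 × 0.50/0.39 = 3.538.
Sorption retards both mechanisms: v_R = v/R = 0.1142 m/day, D_R = D/R = 0.5738 m²/day.
Peak time from v_R²t² + 2D_R t − x² = 0: t = (√(D_R² + v_R²x²) − D_R)/v_R².
√(D_R² + v_R²x²) = √(0.5738² + 0.1142² × 8.77²) = 1.154; v_R² = 0.01304.
t = (1.154 − 0.5738)/0.01304 = 44.5 days.

44.5 days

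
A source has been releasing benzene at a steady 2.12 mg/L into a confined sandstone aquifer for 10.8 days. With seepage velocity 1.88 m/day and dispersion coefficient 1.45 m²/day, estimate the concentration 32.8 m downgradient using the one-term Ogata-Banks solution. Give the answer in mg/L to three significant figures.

0.0271 mg/L

For a continuous step input, C/C₀ ≈ ½·erfc((x−vt)/(2√(Dt))).
vt = 1.88 × 10.8 = 20.304 m and 2√(Dt) = 2√(1.45 × 10.8) = 7.915 m.
Argument (x−vt)/(2√(Dt)) = (32.8 − 20.304)/7.915 = 1.579; ½·erfc(1.579) = 0.01277.
C = 2.12 × 0.01277 = 0.0271 mg/L.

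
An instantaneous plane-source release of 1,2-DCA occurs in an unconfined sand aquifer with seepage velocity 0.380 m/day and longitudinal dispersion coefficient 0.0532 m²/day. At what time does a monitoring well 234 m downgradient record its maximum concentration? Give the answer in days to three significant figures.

615 days

For the 1D instantaneous-source solution, setting ∂C/∂t = 0 at fixed x gives v²t² + 2Dt − x² = 0, so t = (√(D² + v²x²) − D)/v².
√(D² + v²x²) = √(0.0532² + 0.380² × 234²) = 88.92; v² = 0.1444.
t = (88.92 − 0.0532)/0.1444 = 615 days (vs. the pure-advection estimate x/v = 616 d).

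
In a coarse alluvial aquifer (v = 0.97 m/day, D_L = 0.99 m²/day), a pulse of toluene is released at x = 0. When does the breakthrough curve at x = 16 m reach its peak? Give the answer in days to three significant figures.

15.5 days

For the 1D instantaneous-source solution, setting ∂C/∂t = 0 at fixed x gives v²t² + 2Dt − x² = 0, so t = (√(D² + v²x²) − D)/v².
√(D² + v²x²) = √(0.99² + 0.97² × 16²) = 15.55; v² = 0.9409.
t = (15.55 − 0.99)/0.9409 = 15.5 days (vs. the pure-advection estimate x/v = 16.5 d).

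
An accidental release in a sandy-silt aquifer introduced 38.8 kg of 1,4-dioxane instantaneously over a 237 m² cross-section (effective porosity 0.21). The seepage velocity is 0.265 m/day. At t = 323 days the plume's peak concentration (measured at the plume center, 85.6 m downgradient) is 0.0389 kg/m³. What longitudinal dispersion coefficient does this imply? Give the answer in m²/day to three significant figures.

0.0990 m²/day

At the plume center C_max = M/(n_e·A·√(4πDt)), so D = M²/(4πt·(n_e·A·C_max)²).
n_e·A·C_max = 0.21 × 237 × 0.0389 = 1.936 kg/m.
D = 38.8²/(4π × 323 × 1.936²) = 0.0990 m²/day.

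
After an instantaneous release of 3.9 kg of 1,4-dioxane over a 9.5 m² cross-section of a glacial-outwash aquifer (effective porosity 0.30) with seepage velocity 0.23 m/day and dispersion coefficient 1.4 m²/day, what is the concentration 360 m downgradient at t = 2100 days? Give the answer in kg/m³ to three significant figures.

0.00197 kg/m³

For an instantaneous plane source, C(x,t) = M/(n_e·A·√(4πDt)) · exp(−(x−vt)²/(4Dt)), with n_e·A the pore (flow) area.
Plume center vt = 0.23 × 2100 = 483 m, so the well at 360 m is 123 m upgradient of the peak.
√(4πDt) = 192.2 m, giving peak height M/(n_e·A·√(4πDt)) = 3.9/(0.30 × 9.5 × 192.2) = 0.007120 kg/m³.
(x−vt)²/(4Dt) = (-123)²/(4 × 1.4 × 2100) = 1.286; exp(−1.286) = 0.2764.
C = 0.007120 × 0.2764 = 0.00197 kg/m³.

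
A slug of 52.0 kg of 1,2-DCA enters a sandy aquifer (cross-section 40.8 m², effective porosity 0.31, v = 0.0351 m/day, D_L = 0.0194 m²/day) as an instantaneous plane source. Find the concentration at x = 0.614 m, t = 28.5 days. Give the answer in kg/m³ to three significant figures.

For an instantaneous plane source, C(x,t) = M/(n_e·A·√(4πDt)) · exp(−(x−vt)²/(4Dt)), with n_e·A the pore (flow) area.
Plume center vt = 0.0351 × 28.5 = 1.00035 m, so the well at 0.614 m is 0.38635 m upgradient of the peak.
√(4πDt) = 2.636 m, giving peak height M/(n_e·A·√(4πDt)) = 52.0/(0.31 × 40.8 × 2.636) = 1.560 kg/m³.
(x−vt)²/(4Dt) = (-0.38635)²/(4 × 0.0194 × 28.5) = 0.06749; exp(−0.06749) = 0.9347.
C = 1.560 × 0.9347 = 1.46 kg/m³.

1.46 kg/m³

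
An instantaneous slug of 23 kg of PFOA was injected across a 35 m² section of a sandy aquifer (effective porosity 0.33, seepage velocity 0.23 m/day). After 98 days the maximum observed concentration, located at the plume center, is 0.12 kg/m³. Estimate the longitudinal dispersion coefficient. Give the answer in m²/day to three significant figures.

At the plume center C_max = M/(n_e·A·√(4πDt)), so D = M²/(4πt·(n_e·A·C_max)²).
n_e·A·C_max = 0.33 × 35 × 0.12 = 1.386 kg/m.
D = 23²/(4π × 98 × 1.386²) = 0.224 m²/day.

0.224 m²/day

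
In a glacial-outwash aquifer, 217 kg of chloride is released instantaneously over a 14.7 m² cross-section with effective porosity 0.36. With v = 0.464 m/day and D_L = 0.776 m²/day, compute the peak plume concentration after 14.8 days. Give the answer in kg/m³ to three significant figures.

3.41 kg/m³

The peak of an instantaneous 1D plume sits at x = vt; there the Gaussian factor is 1 and C_max = M/(n_e·A·√(4πDt)), where n_e·A is the pore area the mass is dissolved in.
√(4πDt) = √(4π × 0.776 × 14.8) = 12.01 m, so C_max = 217/(0.36 × 14.7 × 12.01) = 3.41 kg/m³.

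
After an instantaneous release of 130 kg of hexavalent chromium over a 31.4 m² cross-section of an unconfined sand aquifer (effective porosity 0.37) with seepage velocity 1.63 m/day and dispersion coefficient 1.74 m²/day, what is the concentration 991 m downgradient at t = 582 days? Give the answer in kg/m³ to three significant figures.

0.0637 kg/m³

For an instantaneous plane source, C(x,t) = M/(n_e·A·√(4πDt)) · exp(−(x−vt)²/(4Dt)), with n_e·A the pore (flow) area.
Plume center vt = 1.63 × 582 = 948.66 m, so the well at 991 m is 42.34 m downgradient of the peak.
√(4πDt) = 112.8 m, giving peak height M/(n_e·A·√(4πDt)) = 130/(0.37 × 31.4 × 112.8) = 0.09920 kg/m³.
(x−vt)²/(4Dt) = (42.34)²/(4 × 1.74 × 582) = 0.4426; exp(−0.4426) = 0.6424.
C = 0.09920 × 0.6424 = 0.0637 kg/m³.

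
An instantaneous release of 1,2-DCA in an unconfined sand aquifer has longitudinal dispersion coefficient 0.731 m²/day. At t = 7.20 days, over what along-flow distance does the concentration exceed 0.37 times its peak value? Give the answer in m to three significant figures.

9.15 m

The plume is Gaussian with σ = √(2Dt) = √(2 × 0.731 × 7.20) = 3.244 m.
C/C_peak = exp(−Δx²/(2σ²)) = 0.37 ⇒ Δx = σ·√(−2 ln 0.37) = 3.244 × 1.410 = 4.574 m.
Width = 2Δx = 9.15 m.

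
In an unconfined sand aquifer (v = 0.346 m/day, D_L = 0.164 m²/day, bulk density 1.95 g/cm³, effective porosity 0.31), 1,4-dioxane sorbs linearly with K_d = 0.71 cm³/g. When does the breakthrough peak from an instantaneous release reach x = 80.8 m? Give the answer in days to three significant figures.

1270 days

Retardation factor R = 1 + ρ_b·K_d/n = 1 + 1.95 × 0.71/0.31 = 5.466.
Sorption retards both mechanisms: v_R = v/R = 0.06330 m/day, D_R = D/R = 0.03000 m²/day.
Peak time from v_R²t² + 2D_R t − x² = 0: t = (√(D_R² + v_R²x²) − D_R)/v_R².
√(D_R² + v_R²x²) = √(0.03000² + 0.06330² × 80.8²) = 5.115; v_R² = 0.004007.
t = (5.115 − 0.03000)/0.004007 = 1270 days.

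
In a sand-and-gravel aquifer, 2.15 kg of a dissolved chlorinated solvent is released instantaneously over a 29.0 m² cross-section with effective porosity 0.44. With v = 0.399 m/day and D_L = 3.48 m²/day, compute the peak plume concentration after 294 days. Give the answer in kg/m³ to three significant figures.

0.00149 kg/m³

The peak of an instantaneous 1D plume sits at x = vt; there the Gaussian factor is 1 and C_max = M/(n_e·A·√(4πDt)), where n_e·A is the pore area the mass is dissolved in.
√(4πDt) = √(4π × 3.48 × 294) = 113.4 m, so C_max = 2.15/(0.44 × 29.0 × 113.4) = 0.00149 kg/m³.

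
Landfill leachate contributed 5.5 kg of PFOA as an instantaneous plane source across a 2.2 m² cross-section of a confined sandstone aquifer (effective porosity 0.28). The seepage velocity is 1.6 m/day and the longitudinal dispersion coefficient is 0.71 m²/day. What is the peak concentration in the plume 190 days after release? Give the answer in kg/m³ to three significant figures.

The peak of an instantaneous 1D plume sits at x = vt; there the Gaussian factor is 1 and C_max = M/(n_e·A·√(4πDt)), where n_e·A is the pore area the mass is dissolved in.
√(4πDt) = √(4π × 0.71 × 190) = 41.17 m, so C_max = 5.5/(0.28 × 2.2 × 41.17) = 0.217 kg/m³.

0.217 kg/m³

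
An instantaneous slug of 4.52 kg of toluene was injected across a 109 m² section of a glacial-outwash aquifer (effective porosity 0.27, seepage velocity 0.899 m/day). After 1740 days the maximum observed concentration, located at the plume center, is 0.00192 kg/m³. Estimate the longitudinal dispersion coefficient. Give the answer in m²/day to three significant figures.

0.293 m²/day

At the plume center C_max = M/(n_e·A·√(4πDt)), so D = M²/(4πt·(n_e·A·C_max)²).
n_e·A·C_max = 0.27 × 109 × 0.00192 = 0.05651 kg/m.
D = 4.52²/(4π × 1740 × 0.05651²) = 0.293 m²/day.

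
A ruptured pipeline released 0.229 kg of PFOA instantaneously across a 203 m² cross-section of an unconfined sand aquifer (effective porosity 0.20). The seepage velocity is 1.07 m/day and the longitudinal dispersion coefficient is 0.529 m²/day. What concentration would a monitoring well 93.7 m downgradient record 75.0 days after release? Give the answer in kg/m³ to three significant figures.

8.08e-05 kg/m³

For an instantaneous plane source, C(x,t) = M/(n_e·A·√(4πDt)) · exp(−(x−vt)²/(4Dt)), with n_e·A the pore (flow) area.
Plume center vt = 1.07 × 75.0 = 80.25 m, so the well at 93.7 m is 13.45 m downgradient of the peak.
√(4πDt) = 22.33 m, giving peak height M/(n_e·A·√(4πDt)) = 0.229/(0.20 × 203 × 22.33) = 0.0002526 kg/m³.
(x−vt)²/(4Dt) = (13.45)²/(4 × 0.529 × 75.0) = 1.140; exp(−1.140) = 0.3198.
C = 0.0002526 × 0.3198 = 8.08e-05 kg/m³.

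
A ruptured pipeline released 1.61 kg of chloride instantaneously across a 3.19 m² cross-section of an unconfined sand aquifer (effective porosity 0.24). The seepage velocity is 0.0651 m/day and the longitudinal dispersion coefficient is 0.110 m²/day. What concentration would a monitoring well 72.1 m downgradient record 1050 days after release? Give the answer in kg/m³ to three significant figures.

0.0535 kg/m³

For an instantaneous plane source, C(x,t) = M/(n_e·A·√(4πDt)) · exp(−(x−vt)²/(4Dt)), with n_e·A the pore (flow) area.
Plume center vt = 0.0651 × 1050 = 68.355 m, so the well at 72.1 m is 3.745 m downgradient of the peak.
√(4πDt) = 38.10 m, giving peak height M/(n_e·A·√(4πDt)) = 1.61/(0.24 × 3.19 × 38.10) = 0.05519 kg/m³.
(x−vt)²/(4Dt) = (3.745)²/(4 × 0.110 × 1050) = 0.03036; exp(−0.03036) = 0.9701.
C = 0.05519 × 0.9701 = 0.0535 kg/m³.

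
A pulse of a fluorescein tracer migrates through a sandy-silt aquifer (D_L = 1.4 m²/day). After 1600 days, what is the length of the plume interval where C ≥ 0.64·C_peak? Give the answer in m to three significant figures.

126 m

The plume is Gaussian with σ = √(2Dt) = √(2 × 1.4 × 1600) = 66.93 m.
C/C_peak = exp(−Δx²/(2σ²)) = 0.64 ⇒ Δx = σ·√(−2 ln 0.64) = 66.93 × 0.9448 = 63.24 m.
Width = 2Δx = 126 m.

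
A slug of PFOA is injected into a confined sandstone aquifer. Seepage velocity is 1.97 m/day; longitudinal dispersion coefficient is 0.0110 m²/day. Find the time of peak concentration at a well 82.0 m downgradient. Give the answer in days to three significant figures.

For the 1D instantaneous-source solution, setting ∂C/∂t = 0 at fixed x gives v²t² + 2Dt − x² = 0, so t = (√(D² + v²x²) − D)/v².
√(D² + v²x²) = √(0.0110² + 1.97² × 82.0²) = 161.5; v² = 3.8809.
t = (161.5 − 0.0110)/3.8809 = 41.6 days (vs. the pure-advection estimate x/v = 41.6 d).

41.6 days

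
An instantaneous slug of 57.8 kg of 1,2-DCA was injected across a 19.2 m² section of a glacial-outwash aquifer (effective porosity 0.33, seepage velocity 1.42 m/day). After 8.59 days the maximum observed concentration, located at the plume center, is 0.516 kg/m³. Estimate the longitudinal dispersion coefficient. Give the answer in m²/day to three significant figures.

At the plume center C_max = M/(n_e·A·√(4πDt)), so D = M²/(4πt·(n_e·A·C_max)²).
n_e·A·C_max = 0.33 × 19.2 × 0.516 = 3.269 kg/m.
D = 57.8²/(4π × 8.59 × 3.269²) = 2.90 m²/day.

2.90 m²/day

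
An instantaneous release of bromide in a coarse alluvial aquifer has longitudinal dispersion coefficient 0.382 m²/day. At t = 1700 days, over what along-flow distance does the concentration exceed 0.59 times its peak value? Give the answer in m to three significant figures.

74.0 m

The plume is Gaussian with σ = √(2Dt) = √(2 × 0.382 × 1700) = 36.04 m.
C/C_peak = exp(−Δx²/(2σ²)) = 0.59 ⇒ Δx = σ·√(−2 ln 0.59) = 36.04 × 1.027 = 37.01 m.
Width = 2Δx = 74.0 m.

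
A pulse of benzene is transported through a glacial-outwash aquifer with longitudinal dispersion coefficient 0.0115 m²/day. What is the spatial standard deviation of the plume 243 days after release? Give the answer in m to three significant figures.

2.36 m

Dispersive spreading gives a Gaussian with σ² = 2Dt; advection only shifts the center.
σ = √(2 × 0.0115 × 243) = 2.36 m.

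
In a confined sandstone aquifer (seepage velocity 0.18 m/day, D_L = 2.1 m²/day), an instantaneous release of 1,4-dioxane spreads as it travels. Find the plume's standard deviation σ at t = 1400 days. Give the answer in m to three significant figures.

76.7 m

Dispersive spreading gives a Gaussian with σ² = 2Dt; advection only shifts the center.
σ = √(2 × 2.1 × 1400) = 76.7 m.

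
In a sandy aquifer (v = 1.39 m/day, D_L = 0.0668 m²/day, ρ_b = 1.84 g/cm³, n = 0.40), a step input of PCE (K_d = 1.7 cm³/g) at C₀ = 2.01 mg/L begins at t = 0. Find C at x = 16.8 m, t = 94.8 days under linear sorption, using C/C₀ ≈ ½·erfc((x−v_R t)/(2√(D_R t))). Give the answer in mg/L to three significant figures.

Retardation factor R = 1 + ρ_b·K_d/n = 1 + 1.84 × 1.7/0.40 = 8.820.
Sorption retards both mechanisms: v_R = v/R = 0.1576 m/day, D_R = D/R = 0.007574 m²/day.
v_R·t = 0.1576 × 94.8 = 14.94048 m; 2√(D_R t) = 1.695 m; argument = (16.8 − 14.94048)/1.695 = 1.097.
C = C₀ × ½·erfc(1.097) = 2.01 × 0.06040 = 0.121 mg/L.

0.121 mg/L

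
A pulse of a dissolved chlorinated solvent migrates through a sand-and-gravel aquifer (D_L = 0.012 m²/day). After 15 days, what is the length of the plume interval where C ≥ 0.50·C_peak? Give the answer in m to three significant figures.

1.41 m

The plume is Gaussian with σ = √(2Dt) = √(2 × 0.012 × 15) = 0.6000 m.
C/C_peak = exp(−Δx²/(2σ²)) = 0.50 ⇒ Δx = σ·√(−2 ln 0.50) = 0.6000 × 1.177 = 0.7062 m.
Width = 2Δx = 1.41 m.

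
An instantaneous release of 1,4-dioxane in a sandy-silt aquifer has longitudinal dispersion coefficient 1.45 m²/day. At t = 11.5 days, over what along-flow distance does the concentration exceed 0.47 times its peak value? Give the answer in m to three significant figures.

14.2 m

The plume is Gaussian with σ = √(2Dt) = √(2 × 1.45 × 11.5) = 5.775 m.
C/C_peak = exp(−Δx²/(2σ²)) = 0.47 ⇒ Δx = σ·√(−2 ln 0.47) = 5.775 × 1.229 = 7.097 m.
Width = 2Δx = 14.2 m.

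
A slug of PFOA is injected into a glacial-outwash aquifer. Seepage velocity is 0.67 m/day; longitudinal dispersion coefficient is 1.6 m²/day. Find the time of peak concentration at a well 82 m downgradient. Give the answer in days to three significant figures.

For the 1D instantaneous-source solution, setting ∂C/∂t = 0 at fixed x gives v²t² + 2Dt − x² = 0, so t = (√(D² + v²x²) − D)/v².
√(D² + v²x²) = √(1.6² + 0.67² × 82²) = 54.96; v² = 0.4489.
t = (54.96 − 1.6)/0.4489 = 119 days (vs. the pure-advection estimate x/v = 122 d).

119 days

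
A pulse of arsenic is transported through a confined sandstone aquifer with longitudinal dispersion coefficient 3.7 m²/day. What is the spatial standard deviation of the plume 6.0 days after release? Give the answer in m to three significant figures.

Dispersive spreading gives a Gaussian with σ² = 2Dt; advection only shifts the center.
σ = √(2 × 3.7 × 6.0) = 6.66 m.

6.66 m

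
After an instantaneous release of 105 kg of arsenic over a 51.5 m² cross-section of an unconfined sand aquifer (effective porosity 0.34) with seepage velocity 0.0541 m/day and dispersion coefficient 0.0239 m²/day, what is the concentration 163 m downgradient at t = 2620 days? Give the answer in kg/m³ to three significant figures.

0.0352 kg/m³

For an instantaneous plane source, C(x,t) = M/(n_e·A·√(4πDt)) · exp(−(x−vt)²/(4Dt)), with n_e·A the pore (flow) area.
Plume center vt = 0.0541 × 2620 = 141.742 m, so the well at 163 m is 21.258 m downgradient of the peak.
√(4πDt) = 28.05 m, giving peak height M/(n_e·A·√(4πDt)) = 105/(0.34 × 51.5 × 28.05) = 0.2138 kg/m³.
(x−vt)²/(4Dt) = (21.258)²/(4 × 0.0239 × 2620) = 1.804; exp(−1.804) = 0.1646.
C = 0.2138 × 0.1646 = 0.0352 kg/m³.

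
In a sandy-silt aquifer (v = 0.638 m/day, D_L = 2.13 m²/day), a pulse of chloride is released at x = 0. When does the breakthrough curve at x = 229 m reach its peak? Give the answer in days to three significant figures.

For the 1D instantaneous-source solution, setting ∂C/∂t = 0 at fixed x gives v²t² + 2Dt − x² = 0, so t = (√(D² + v²x²) − D)/v².
√(D² + v²x²) = √(2.13² + 0.638² × 229²) = 146.1; v² = 0.407044.
t = (146.1 − 2.13)/0.407044 = 354 days (vs. the pure-advection estimate x/v = 359 d).

354 days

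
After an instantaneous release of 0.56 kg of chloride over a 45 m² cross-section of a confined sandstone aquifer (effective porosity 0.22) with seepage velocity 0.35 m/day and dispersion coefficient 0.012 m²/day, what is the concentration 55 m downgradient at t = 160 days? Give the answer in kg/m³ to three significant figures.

For an instantaneous plane source, C(x,t) = M/(n_e·A·√(4πDt)) · exp(−(x−vt)²/(4Dt)), with n_e·A the pore (flow) area.
Plume center vt = 0.35 × 160 = 56 m, so the well at 55 m is 1 m upgradient of the peak.
√(4πDt) = 4.912 m, giving peak height M/(n_e·A·√(4πDt)) = 0.56/(0.22 × 45 × 4.912) = 0.01152 kg/m³.
(x−vt)²/(4Dt) = (-1)²/(4 × 0.012 × 160) = 0.1302; exp(−0.1302) = 0.8779.
C = 0.01152 × 0.8779 = 0.0101 kg/m³.

0.0101 kg/m³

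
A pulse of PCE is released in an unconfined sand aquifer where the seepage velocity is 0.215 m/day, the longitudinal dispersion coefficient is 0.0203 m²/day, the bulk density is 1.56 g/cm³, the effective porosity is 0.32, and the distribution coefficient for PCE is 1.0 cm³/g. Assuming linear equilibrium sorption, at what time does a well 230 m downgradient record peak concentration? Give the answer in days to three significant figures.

6280 days

Retardation factor R = 1 + ρ_b·K_d/n = 1 + 1.56 × 1.0/0.32 = 5.875.
Sorption retards both mechanisms: v_R = v/R = 0.03660 m/day, D_R = D/R = 0.003455 m²/day.
Peak time from v_R²t² + 2D_R t − x² = 0: t = (√(D_R² + v_R²x²) − D_R)/v_R².
√(D_R² + v_R²x²) = √(0.003455² + 0.03660² × 230²) = 8.418; v_R² = 0.001340.
t = (8.418 − 0.003455)/0.001340 = 6280 days.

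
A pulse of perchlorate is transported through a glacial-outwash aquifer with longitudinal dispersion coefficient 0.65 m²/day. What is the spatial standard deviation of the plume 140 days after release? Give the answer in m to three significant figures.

Dispersive spreading gives a Gaussian with σ² = 2Dt; advection only shifts the center.
σ = √(2 × 0.65 × 140) = 13.5 m.

13.5 m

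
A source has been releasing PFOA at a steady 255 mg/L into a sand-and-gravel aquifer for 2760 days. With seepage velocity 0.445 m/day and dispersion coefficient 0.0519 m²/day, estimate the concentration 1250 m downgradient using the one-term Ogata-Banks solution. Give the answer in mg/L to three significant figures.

For a continuous step input, C/C₀ ≈ ½·erfc((x−vt)/(2√(Dt))).
vt = 0.445 × 2760 = 1228.2 m and 2√(Dt) = 2√(0.0519 × 2760) = 23.94 m.
Argument (x−vt)/(2√(Dt)) = (1250 − 1228.2)/23.94 = 0.9106; ½·erfc(0.9106) = 0.09891.
C = 255 × 0.09891 = 25.2 mg/L.

25.2 mg/L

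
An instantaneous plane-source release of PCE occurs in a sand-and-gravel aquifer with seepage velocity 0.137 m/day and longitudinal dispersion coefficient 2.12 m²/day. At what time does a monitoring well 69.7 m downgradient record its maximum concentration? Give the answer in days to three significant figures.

408 days

For the 1D instantaneous-source solution, setting ∂C/∂t = 0 at fixed x gives v²t² + 2Dt − x² = 0, so t = (√(D² + v²x²) − D)/v².
√(D² + v²x²) = √(2.12² + 0.137² × 69.7²) = 9.781; v² = 0.018769.
t = (9.781 − 2.12)/0.018769 = 408 days (vs. the pure-advection estimate x/v = 509 d).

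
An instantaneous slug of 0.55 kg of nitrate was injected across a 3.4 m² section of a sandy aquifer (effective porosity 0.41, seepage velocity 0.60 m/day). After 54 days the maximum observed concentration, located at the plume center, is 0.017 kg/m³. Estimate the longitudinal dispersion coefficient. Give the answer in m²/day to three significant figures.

At the plume center C_max = M/(n_e·A·√(4πDt)), so D = M²/(4πt·(n_e·A·C_max)²).
n_e·A·C_max = 0.41 × 3.4 × 0.017 = 0.02370 kg/m.
D = 0.55²/(4π × 54 × 0.02370²) = 0.794 m²/day.

0.794 m²/day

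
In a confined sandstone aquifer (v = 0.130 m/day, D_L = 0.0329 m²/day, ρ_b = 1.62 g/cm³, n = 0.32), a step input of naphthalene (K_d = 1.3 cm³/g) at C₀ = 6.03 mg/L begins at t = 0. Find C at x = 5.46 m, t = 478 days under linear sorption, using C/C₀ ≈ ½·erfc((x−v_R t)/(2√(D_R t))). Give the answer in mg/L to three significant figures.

5.49 mg/L

Retardation factor R = 1 + ρ_b·K_d/n = 1 + 1.62 × 1.3/0.32 = 7.581.
Sorption retards both mechanisms: v_R = v/R = 0.01715 m/day, D_R = D/R = 0.004340 m²/day.
v_R·t = 0.01715 × 478 = 8.1977 m; 2√(D_R t) = 2.881 m; argument = (5.46 − 8.1977)/2.881 = -0.9503.
C = C₀ × ½·erfc(-0.9503) = 6.03 × 0.9105 = 5.49 mg/L.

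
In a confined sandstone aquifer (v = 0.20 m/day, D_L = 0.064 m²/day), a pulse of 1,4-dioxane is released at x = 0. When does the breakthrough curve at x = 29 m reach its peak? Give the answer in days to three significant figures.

143 days

For the 1D instantaneous-source solution, setting ∂C/∂t = 0 at fixed x gives v²t² + 2Dt − x² = 0, so t = (√(D² + v²x²) − D)/v².
√(D² + v²x²) = √(0.064² + 0.20² × 29²) = 5.800; v² = 0.04.
t = (5.800 − 0.064)/0.04 = 143 days (vs. the pure-advection estimate x/v = 145 d).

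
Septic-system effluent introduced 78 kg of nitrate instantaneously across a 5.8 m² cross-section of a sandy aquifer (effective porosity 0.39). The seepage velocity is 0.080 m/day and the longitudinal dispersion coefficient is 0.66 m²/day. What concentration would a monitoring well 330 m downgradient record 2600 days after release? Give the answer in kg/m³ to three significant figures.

0.0269 kg/m³

For an instantaneous plane source, C(x,t) = M/(n_e·A·√(4πDt)) · exp(−(x−vt)²/(4Dt)), with n_e·A the pore (flow) area.
Plume center vt = 0.080 × 2600 = 208 m, so the well at 330 m is 122 m downgradient of the peak.
√(4πDt) = 146.8 m, giving peak height M/(n_e·A·√(4πDt)) = 78/(0.39 × 5.8 × 146.8) = 0.2349 kg/m³.
(x−vt)²/(4Dt) = (122)²/(4 × 0.66 × 2600) = 2.168; exp(−2.168) = 0.1144.
C = 0.2349 × 0.1144 = 0.0269 kg/m³.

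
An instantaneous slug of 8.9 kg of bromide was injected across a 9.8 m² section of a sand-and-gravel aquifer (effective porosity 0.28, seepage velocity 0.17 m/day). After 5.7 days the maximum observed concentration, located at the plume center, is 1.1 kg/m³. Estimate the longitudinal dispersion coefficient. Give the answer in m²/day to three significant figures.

At the plume center C_max = M/(n_e·A·√(4πDt)), so D = M²/(4πt·(n_e·A·C_max)²).
n_e·A·C_max = 0.28 × 9.8 × 1.1 = 3.018 kg/m.
D = 8.9²/(4π × 5.7 × 3.018²) = 0.121 m²/day.

0.121 m²/day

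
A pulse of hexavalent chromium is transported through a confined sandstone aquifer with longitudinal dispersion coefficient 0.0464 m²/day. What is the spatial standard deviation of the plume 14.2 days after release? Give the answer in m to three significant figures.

1.15 m

Dispersive spreading gives a Gaussian with σ² = 2Dt; advection only shifts the center.
σ = √(2 × 0.0464 × 14.2) = 1.15 m.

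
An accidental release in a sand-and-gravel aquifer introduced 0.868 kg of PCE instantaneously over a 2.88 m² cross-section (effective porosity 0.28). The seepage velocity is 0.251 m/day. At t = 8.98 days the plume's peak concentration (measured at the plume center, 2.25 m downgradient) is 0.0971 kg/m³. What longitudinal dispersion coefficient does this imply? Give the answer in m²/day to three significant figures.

1.09 m²/day

At the plume center C_max = M/(n_e·A·√(4πDt)), so D = M²/(4πt·(n_e·A·C_max)²).
n_e·A·C_max = 0.28 × 2.88 × 0.0971 = 0.07830 kg/m.
D = 0.868²/(4π × 8.98 × 0.07830²) = 1.09 m²/day.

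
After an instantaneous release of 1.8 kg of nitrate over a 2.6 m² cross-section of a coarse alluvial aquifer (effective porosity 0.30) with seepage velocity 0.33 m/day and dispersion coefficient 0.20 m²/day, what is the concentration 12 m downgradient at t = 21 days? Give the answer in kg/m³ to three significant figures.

For an instantaneous plane source, C(x,t) = M/(n_e·A·√(4πDt)) · exp(−(x−vt)²/(4Dt)), with n_e·A the pore (flow) area.
Plume center vt = 0.33 × 21 = 6.93 m, so the well at 12 m is 5.07 m downgradient of the peak.
√(4πDt) = 7.265 m, giving peak height M/(n_e·A·√(4πDt)) = 1.8/(0.30 × 2.6 × 7.265) = 0.3176 kg/m³.
(x−vt)²/(4Dt) = (5.07)²/(4 × 0.20 × 21) = 1.530; exp(−1.530) = 0.2165.
C = 0.3176 × 0.2165 = 0.0688 kg/m³.

0.0688 kg/m³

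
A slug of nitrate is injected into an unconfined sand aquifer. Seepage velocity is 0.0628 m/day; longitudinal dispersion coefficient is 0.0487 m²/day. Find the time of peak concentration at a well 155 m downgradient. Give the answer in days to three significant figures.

For the 1D instantaneous-source solution, setting ∂C/∂t = 0 at fixed x gives v²t² + 2Dt − x² = 0, so t = (√(D² + v²x²) − D)/v².
√(D² + v²x²) = √(0.0487² + 0.0628² × 155²) = 9.734; v² = 0.00394384.
t = (9.734 − 0.0487)/0.00394384 = 2460 days (vs. the pure-advection estimate x/v = 2470 d).

2460 days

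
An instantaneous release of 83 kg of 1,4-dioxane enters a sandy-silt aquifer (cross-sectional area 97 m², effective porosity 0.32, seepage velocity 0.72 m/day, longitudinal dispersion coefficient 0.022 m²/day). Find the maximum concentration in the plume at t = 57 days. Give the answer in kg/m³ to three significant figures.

0.674 kg/m³

The peak of an instantaneous 1D plume sits at x = vt; there the Gaussian factor is 1 and C_max = M/(n_e·A·√(4πDt)), where n_e·A is the pore area the mass is dissolved in.
√(4πDt) = √(4π × 0.022 × 57) = 3.970 m, so C_max = 83/(0.32 × 97 × 3.970) = 0.674 kg/m³.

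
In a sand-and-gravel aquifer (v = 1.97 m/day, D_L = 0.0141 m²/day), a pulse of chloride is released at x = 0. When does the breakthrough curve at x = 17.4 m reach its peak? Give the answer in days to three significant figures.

8.83 days

For the 1D instantaneous-source solution, setting ∂C/∂t = 0 at fixed x gives v²t² + 2Dt − x² = 0, so t = (√(D² + v²x²) − D)/v².
√(D² + v²x²) = √(0.0141² + 1.97² × 17.4²) = 34.28; v² = 3.8809.
t = (34.28 − 0.0141)/3.8809 = 8.83 days (vs. the pure-advection estimate x/v = 8.83 d).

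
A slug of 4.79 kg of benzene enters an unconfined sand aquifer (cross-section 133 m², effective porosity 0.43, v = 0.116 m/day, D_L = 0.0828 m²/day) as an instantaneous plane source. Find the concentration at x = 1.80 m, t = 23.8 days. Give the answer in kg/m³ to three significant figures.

For an instantaneous plane source, C(x,t) = M/(n_e·A·√(4πDt)) · exp(−(x−vt)²/(4Dt)), with n_e·A the pore (flow) area.
Plume center vt = 0.116 × 23.8 = 2.7608 m, so the well at 1.80 m is 0.9608 m upgradient of the peak.
√(4πDt) = 4.976 m, giving peak height M/(n_e·A·√(4πDt)) = 4.79/(0.43 × 133 × 4.976) = 0.01683 kg/m³.
(x−vt)²/(4Dt) = (-0.9608)²/(4 × 0.0828 × 23.8) = 0.1171; exp(−0.1171) = 0.8895.
C = 0.01683 × 0.8895 = 0.0150 kg/m³.

0.0150 kg/m³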